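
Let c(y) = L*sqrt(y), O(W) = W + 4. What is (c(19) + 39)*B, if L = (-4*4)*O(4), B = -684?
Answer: -26676 + 87552*sqrt(19) ≈ 3.5495e+5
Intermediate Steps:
O(W) = 4 + W
L = -128 (L = (-4*4)*(4 + 4) = -16*8 = -128)
c(y) = -128*sqrt(y)
(c(19) + 39)*B = (-128*sqrt(19) + 39)*(-684) = (39 - 128*sqrt(19))*(-684) = -26676 + 87552*sqrt(19)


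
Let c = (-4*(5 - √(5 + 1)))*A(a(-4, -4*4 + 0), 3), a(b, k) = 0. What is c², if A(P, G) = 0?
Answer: 0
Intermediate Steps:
c = 0 (c = -4*(5 - √(5 + 1))*0 = -4*(5 - √6)*0 = (-20 + 4*√6)*0 = 0)
c² = 0² = 0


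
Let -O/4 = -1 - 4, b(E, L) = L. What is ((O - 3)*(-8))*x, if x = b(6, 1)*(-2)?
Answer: 272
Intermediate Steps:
O = 20 (O = -4*(-1 - 4) = -4*(-5) = 20)
x = -2 (x = 1*(-2) = -2)
((O - 3)*(-8))*x = ((20 - 3)*(-8))*(-2) = (17*(-8))*(-2) = -136*(-2) = 272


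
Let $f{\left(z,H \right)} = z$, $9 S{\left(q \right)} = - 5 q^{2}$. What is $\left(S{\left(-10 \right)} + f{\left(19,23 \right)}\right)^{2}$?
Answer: $\frac{108241}{81} \approx 1336.3$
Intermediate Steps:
$S{\left(q \right)} = - \frac{5 q^{2}}{9}$ ($S{\left(q \right)} = \frac{\left(-5\right) q^{2}}{9} = - \frac{5 q^{2}}{9}$)
$\left(S{\left(-10 \right)} + f{\left(19,23 \right)}\right)^{2} = \left(- \frac{5 \left(-10\right)^{2}}{9} + 19\right)^{2} = \left(\left(- \frac{5}{9}\right) 100 + 19\right)^{2} = \left(- \frac{500}{9} + 19\right)^{2} = \left(- \frac{329}{9}\right)^{2} = \frac{108241}{81}$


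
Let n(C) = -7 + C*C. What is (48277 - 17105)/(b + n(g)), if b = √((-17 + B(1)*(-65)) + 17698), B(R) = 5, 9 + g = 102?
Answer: 33673553/9333351 - 7793*√4339/9333351 ≈ 3.5529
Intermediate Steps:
g = 93 (g = -9 + 102 = 93)
b = 2*√4339 (b = √((-17 + 5*(-65)) + 17698) = √((-17 - 325) + 17698) = √(-342 + 17698) = √17356 = 2*√4339 ≈ 131.74)
n(C) = -7 + C²
(48277 - 17105)/(b + n(g)) = (48277 - 17105)/(2*√4339 + (-7 + 93²)) = 31172/(2*√4339 + (-7 + 8649)) = 31172/(2*√4339 + 8642) = 31172/(8642 + 2*√4339)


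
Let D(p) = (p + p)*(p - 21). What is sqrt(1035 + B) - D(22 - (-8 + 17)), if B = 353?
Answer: 208 + 2*sqrt(347) ≈ 245.26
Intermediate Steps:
D(p) = 2*p*(-21 + p) (D(p) = (2*p)*(-21 + p) = 2*p*(-21 + p))
sqrt(1035 + B) - D(22 - (-8 + 17)) = sqrt(1035 + 353) - 2*(22 - (-8 + 17))*(-21 + (22 - (-8 + 17))) = sqrt(1388) - 2*(22 - 1*9)*(-21 + (22 - 1*9)) = 2*sqrt(347) - 2*(22 - 9)*(-21 + (22 - 9)) = 2*sqrt(347) - 2*13*(-21 + 13) = 2*sqrt(347) - 2*13*(-8) = 2*sqrt(347) - 1*(-208) = 2*sqrt(347) + 208 = 208 + 2*sqrt(347)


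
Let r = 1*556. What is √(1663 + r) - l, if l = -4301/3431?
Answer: 4301/3431 + √2219 ≈ 48.360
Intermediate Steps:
r = 556
l = -4301/3431 (l = -4301*1/3431 = -4301/3431 ≈ -1.2536)
√(1663 + r) - l = √(1663 + 556) - 1*(-4301/3431) = √2219 + 4301/3431 = 4301/3431 + √2219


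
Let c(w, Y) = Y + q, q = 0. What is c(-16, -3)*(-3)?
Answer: 9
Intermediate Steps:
c(w, Y) = Y (c(w, Y) = Y + 0 = Y)
c(-16, -3)*(-3) = -3*(-3) = 9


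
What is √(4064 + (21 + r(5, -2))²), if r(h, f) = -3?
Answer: 2*√1097 ≈ 66.242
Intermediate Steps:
√(4064 + (21 + r(5, -2))²) = √(4064 + (21 - 3)²) = √(4064 + 18²) = √(4064 + 324) = √4388 = 2*√1097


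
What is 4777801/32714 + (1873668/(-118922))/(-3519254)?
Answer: 499897421159331385/3422839028771558 ≈ 146.05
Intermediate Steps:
4777801/32714 + (1873668/(-118922))/(-3519254) = 4777801*(1/32714) + (1873668*(-1/118922))*(-1/3519254) = 4777801/32714 - 936834/59461*(-1/3519254) = 4777801/32714 + 468417/104629181047 = 499897421159331385/3422839028771558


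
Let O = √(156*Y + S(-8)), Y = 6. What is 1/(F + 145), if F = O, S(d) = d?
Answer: 5/693 - 4*√58/20097 ≈ 0.0056992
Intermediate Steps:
O = 4*√58 (O = √(156*6 - 8) = √(936 - 8) = √928 = 4*√58 ≈ 30.463)
F = 4*√58 ≈ 30.463
1/(F + 145) = 1/(4*√58 + 145) = 1/(145 + 4*√58)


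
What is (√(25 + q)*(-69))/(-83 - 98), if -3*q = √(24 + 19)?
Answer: 23*√(225 - 3*√43)/181 ≈ 1.8208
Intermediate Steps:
q = -√43/3 (q = -√(24 + 19)/3 = -√43/3 ≈ -2.1858)
(√(25 + q)*(-69))/(-83 - 98) = (√(25 - √43/3)*(-69))/(-83 - 98) = -69*√(25 - √43/3)/(-181) = -69*√(25 - √43/3)*(-1/181) = 69*√(25 - √43/3)/181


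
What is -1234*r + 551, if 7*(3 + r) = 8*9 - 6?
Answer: -51673/7 ≈ -7381.9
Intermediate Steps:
r = 45/7 (r = -3 + (8*9 - 6)/7 = -3 + (72 - 6)/7 = -3 + (1/7)*66 = -3 + 66/7 = 45/7 ≈ 6.4286)
-1234*r + 551 = -1234*45/7 + 551 = -55530/7 + 551 = -51673/7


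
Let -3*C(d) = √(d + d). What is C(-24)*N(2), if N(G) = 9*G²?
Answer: -48*I*√3 ≈ -83.138*I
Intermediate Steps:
C(d) = -√2*√d/3 (C(d) = -√(d + d)/3 = -√2*√d/3)
C(-24)*N(2) = (-√2*√(-24)/3)*(9*2²) = (-√2*2*I*√6/3)*(9*4) = -4*I*√3/3*36 = -48*I*√3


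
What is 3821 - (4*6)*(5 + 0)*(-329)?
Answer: 43301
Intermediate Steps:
3821 - (4*6)*(5 + 0)*(-329) = 3821 - 24*5*(-329) = 3821 - 120*(-329) = 3821 - 1*(-39480) = 3821 + 39480 = 43301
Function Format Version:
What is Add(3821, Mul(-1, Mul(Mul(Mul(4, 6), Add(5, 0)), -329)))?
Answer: 43301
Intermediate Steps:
Add(3821, Mul(-1, Mul(Mul(Mul(4, 6), Add(5, 0)), -329))) = Add(3821, Mul(-1, Mul(Mul(24, 5), -329))) = Add(3821, Mul(-1, Mul(120, -329))) = Add(3821, Mul(-1, -39480)) = Add(3821, 39480) = 43301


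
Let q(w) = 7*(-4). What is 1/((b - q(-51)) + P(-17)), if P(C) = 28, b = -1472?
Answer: -1/1416 ≈ -0.00070621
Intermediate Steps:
q(w) = -28
1/((b - q(-51)) + P(-17)) = 1/((-1472 - 1*(-28)) + 28) = 1/((-1472 + 28) + 28) = 1/(-1444 + 28) = 1/(-1416) = -1/1416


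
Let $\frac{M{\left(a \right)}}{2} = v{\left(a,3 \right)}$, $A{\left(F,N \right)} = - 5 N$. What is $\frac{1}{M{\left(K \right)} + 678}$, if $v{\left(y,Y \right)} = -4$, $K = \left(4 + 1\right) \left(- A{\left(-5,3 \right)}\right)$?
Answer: $\frac{1}{670} \approx 0.0014925$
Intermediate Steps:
$K = 75$ ($K = \left(4 + 1\right) \left(- \left(-5\right) 3\right) = 5 \left(\left(-1\right) \left(-15\right)\right) = 5 \cdot 15 = 75$)
$M{\left(a \right)} = -8$ ($M{\left(a \right)} = 2 \left(-4\right) = -8$)
$\frac{1}{M{\left(K \right)} + 678} = \frac{1}{-8 + 678} = \frac{1}{670}$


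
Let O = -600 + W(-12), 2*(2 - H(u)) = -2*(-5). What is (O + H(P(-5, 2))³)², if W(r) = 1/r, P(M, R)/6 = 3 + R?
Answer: 56625625/144 ≈ 3.9323e+5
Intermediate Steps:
P(M, R) = 18 + 6*R (P(M, R) = 6*(3 + R) = 18 + 6*R)
H(u) = -3 (H(u) = 2 - (-1)*(-5) = 2 - ½*10 = 2 - 5 = -3)
O = -7201/12 (O = -600 + 1/(-12) = -600 - 1/12 = -7201/12 ≈ -600.08)
(O + H(P(-5, 2))³)² = (-7201/12 + (-3)³)² = (-7201/12 - 27)² = (-7525/12)² = 56625625/144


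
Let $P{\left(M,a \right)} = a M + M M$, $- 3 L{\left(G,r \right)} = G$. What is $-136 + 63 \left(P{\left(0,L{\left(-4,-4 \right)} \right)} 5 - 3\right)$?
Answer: $-325$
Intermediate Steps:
$L{\left(G,r \right)} = - \frac{G}{3}$
$P{\left(M,a \right)} = M^{2} + M a$ ($P{\left(M,a \right)} = M a + M^{2} = M^{2} + M a$)
$-136 + 63 \left(P{\left(0,L{\left(-4,-4 \right)} \right)} 5 - 3\right) = -136 + 63 \left(0 \left(0 - - \frac{4}{3}\right) 5 - 3\right) = -136 + 63 \left(0 \left(0 + \frac{4}{3}\right) 5 - 3\right) = -136 + 63 \left(0 \cdot \frac{4}{3} \cdot 5 - 3\right) = -136 + 63 \left(0 \cdot 5 - 3\right) = -136 + 63 \left(0 - 3\right) = -136 + 63 \left(-3\right) = -136 - 189 = -325$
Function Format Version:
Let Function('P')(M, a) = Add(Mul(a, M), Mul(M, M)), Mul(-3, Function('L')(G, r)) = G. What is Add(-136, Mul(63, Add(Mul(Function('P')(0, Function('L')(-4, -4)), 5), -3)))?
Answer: -325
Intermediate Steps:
Function('L')(G, r) = Mul(Rational(-1, 3), G)
Function('P')(M, a) = Add(Pow(M, 2), Mul(M, a)) (Function('P')(M, a) = Add(Mul(M, a), Pow(M, 2)) = Add(Pow(M, 2), Mul(M, a)))
Add(-136, Mul(63, Add(Mul(Function('P')(0, Function('L')(-4, -4)), 5), -3))) = Add(-136, Mul(63, Add(Mul(Mul(0, Add(0, Mul(Rational(-1, 3), -4))), 5), -3))) = Add(-136, Mul(63, Add(Mul(Mul(0, Add(0, Rational(4, 3))), 5), -3))) = Add(-136, Mul(63, Add(Mul(Mul(0, Rational(4, 3)), 5), -3))) = Add(-136, Mul(63, Add(Mul(0, 5), -3))) = Add(-136, Mul(63, Add(0, -3))) = Add(-136, Mul(63, -3)) = Add(-136, -189) = -325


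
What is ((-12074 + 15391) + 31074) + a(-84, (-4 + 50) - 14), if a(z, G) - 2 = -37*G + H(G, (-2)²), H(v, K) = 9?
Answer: 33218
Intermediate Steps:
a(z, G) = 11 - 37*G (a(z, G) = 2 + (-37*G + 9) = 2 + (9 - 37*G) = 11 - 37*G)
((-12074 + 15391) + 31074) + a(-84, (-4 + 50) - 14) = ((-12074 + 15391) + 31074) + (11 - 37*((-4 + 50) - 14)) = (3317 + 31074) + (11 - 37*(46 - 14)) = 34391 + (11 - 37*32) = 34391 + (11 - 1184) = 34391 - 1173 = 33218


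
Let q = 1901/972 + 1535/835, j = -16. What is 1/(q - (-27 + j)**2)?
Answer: -162324/299521205 ≈ -0.00054194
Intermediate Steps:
q = 615871/162324 (q = 1901*(1/972) + 1535*(1/835) = 1901/972 + 307/167 = 615871/162324 ≈ 3.7941)
1/(q - (-27 + j)**2) = 1/(615871/162324 - (-27 - 16)**2) = 1/(615871/162324 - 1*(-43)**2) = 1/(615871/162324 - 1*1849) = 1/(615871/162324 - 1849) = 1/(-299521205/162324) = -162324/299521205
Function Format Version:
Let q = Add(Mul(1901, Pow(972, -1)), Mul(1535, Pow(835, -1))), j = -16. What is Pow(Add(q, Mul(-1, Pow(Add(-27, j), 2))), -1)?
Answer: Rational(-162324, 299521205) ≈ -0.00054194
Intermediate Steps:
q = Rational(615871, 162324) (q = Add(Mul(1901, Rational(1, 972)), Mul(1535, Rational(1, 835))) = Add(Rational(1901, 972), Rational(307, 167)) = Rational(615871, 162324) ≈ 3.7941)
Pow(Add(q, Mul(-1, Pow(Add(-27, j), 2))), -1) = Pow(Add(Rational(615871, 162324), Mul(-1, Pow(Add(-27, -16), 2))), -1) = Pow(Add(Rational(615871, 162324), Mul(-1, Pow(-43, 2))), -1) = Pow(Add(Rational(615871, 162324), Mul(-1, 1849)), -1) = Pow(Add(Rational(615871, 162324), -1849), -1) = Pow(Rational(-299521205, 162324), -1) = Rational(-162324, 299521205)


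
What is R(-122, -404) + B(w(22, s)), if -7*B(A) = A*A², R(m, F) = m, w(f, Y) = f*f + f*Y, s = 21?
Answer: -846591390/7 ≈ -1.2094e+8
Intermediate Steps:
w(f, Y) = f² + Y*f
B(A) = -A³/7 (B(A) = -A*A²/7 = -A³/7)
R(-122, -404) + B(w(22, s)) = -122 - 10648*(21 + 22)³/7 = -122 - (22*43)³/7 = -122 - ⅐*946³ = -122 - ⅐*846590536 = -122 - 846590536/7 = -846591390/7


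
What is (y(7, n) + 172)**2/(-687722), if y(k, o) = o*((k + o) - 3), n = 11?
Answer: -113569/687722 ≈ -0.16514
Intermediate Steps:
y(k, o) = o*(-3 + k + o)
(y(7, n) + 172)**2/(-687722) = (11*(-3 + 7 + 11) + 172)**2/(-687722) = (11*15 + 172)**2*(-1/687722) = (165 + 172)**2*(-1/687722) = 337**2*(-1/687722) = 113569*(-1/687722) = -113569/687722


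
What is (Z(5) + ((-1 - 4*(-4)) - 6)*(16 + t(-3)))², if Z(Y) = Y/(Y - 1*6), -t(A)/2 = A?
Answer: 37249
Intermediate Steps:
t(A) = -2*A
Z(Y) = Y/(-6 + Y) (Z(Y) = Y/(Y - 6) = Y/(-6 + Y))
(Z(5) + ((-1 - 4*(-4)) - 6)*(16 + t(-3)))² = (5/(-6 + 5) + ((-1 - 4*(-4)) - 6)*(16 - 2*(-3)))² = (5/(-1) + ((-1 + 16) - 6)*(16 + 6))² = (5*(-1) + (15 - 6)*22)² = (-5 + 9*22)² = (-5 + 198)² = 193² = 37249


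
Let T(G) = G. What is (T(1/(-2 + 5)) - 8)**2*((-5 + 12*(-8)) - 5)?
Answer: -56074/9 ≈ -6230.4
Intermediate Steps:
(T(1/(-2 + 5)) - 8)**2*((-5 + 12*(-8)) - 5) = (1/(-2 + 5) - 8)**2*((-5 + 12*(-8)) - 5) = (1/3 - 8)**2*((-5 - 96) - 5) = (1/3 - 8)**2*(-101 - 5) = (-23/3)**2*(-106) = (529/9)*(-106) = -56074/9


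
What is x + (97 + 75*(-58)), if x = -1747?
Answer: -6000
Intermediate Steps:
x + (97 + 75*(-58)) = -1747 + (97 + 75*(-58)) = -1747 + (97 - 4350) = -1747 - 4253 = -6000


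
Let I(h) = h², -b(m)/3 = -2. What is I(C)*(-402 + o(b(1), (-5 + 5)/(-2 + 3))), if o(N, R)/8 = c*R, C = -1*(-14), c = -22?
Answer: -78792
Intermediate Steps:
b(m) = 6 (b(m) = -3*(-2) = 6)
C = 14
o(N, R) = -176*R (o(N, R) = 8*(-22*R) = -176*R)
I(C)*(-402 + o(b(1), (-5 + 5)/(-2 + 3))) = 14²*(-402 - 176*(-5 + 5)/(-2 + 3)) = 196*(-402 - 0/1) = 196*(-402 - 0) = 196*(-402 - 176*0) = 196*(-402 + 0) = 196*(-402) = -78792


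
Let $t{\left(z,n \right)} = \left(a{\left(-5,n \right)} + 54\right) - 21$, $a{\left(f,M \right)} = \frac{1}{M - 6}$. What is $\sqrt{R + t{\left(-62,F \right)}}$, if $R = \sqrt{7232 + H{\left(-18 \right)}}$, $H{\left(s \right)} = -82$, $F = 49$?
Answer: $\frac{\sqrt{61060 + 9245 \sqrt{286}}}{43} \approx 10.843$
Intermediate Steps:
$a{\left(f,M \right)} = \frac{1}{-6 + M}$
$R = 5 \sqrt{286}$ ($R = \sqrt{7232 - 82} = \sqrt{7150} = 5 \sqrt{286} \approx 84.558$)
$t{\left(z,n \right)} = 33 + \frac{1}{-6 + n}$ ($t{\left(z,n \right)} = \left(\frac{1}{-6 + n} + 54\right) - 21 = \left(54 + \frac{1}{-6 + n}\right) - 21 = 33 + \frac{1}{-6 + n}$)
$\sqrt{R + t{\left(-62,F \right)}} = \sqrt{5 \sqrt{286} + \frac{-197 + 33 \cdot 49}{-6 + 49}} = \sqrt{5 \sqrt{286} + \frac{-197 + 1617}{43}} = \sqrt{5 \sqrt{286} + \frac{1}{43} \cdot 1420} = \sqrt{5 \sqrt{286} + \frac{1420}{43}} = \sqrt{\frac{1420}{43} + 5 \sqrt{286}}$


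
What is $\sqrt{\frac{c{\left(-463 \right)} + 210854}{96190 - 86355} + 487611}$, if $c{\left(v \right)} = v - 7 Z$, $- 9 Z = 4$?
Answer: $\frac{2 \sqrt{106126488305005}}{29505} \approx 698.31$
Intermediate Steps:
$Z = - \frac{4}{9}$ ($Z = \left(- \frac{1}{9}\right) 4 = - \frac{4}{9} \approx -0.44444$)
$c{\left(v \right)} = \frac{28}{9} + v$ ($c{\left(v \right)} = v - - \frac{28}{9} = v + \frac{28}{9} = \frac{28}{9} + v$)
$\sqrt{\frac{c{\left(-463 \right)} + 210854}{96190 - 86355} + 487611} = \sqrt{\frac{\left(\frac{28}{9} - 463\right) + 210854}{96190 - 86355} + 487611} = \sqrt{\frac{- \frac{4139}{9} + 210854}{9835} + 487611} = \sqrt{\frac{1893547}{9} \cdot \frac{1}{9835} + 487611} = \sqrt{\frac{1893547}{88515} + 487611} = \sqrt{\frac{43162781212}{88515}} = \frac{2 \sqrt{106126488305005}}{29505}$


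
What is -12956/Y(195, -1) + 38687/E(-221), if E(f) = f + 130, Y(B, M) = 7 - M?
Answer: -372123/182 ≈ -2044.6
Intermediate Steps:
E(f) = 130 + f
-12956/Y(195, -1) + 38687/E(-221) = -12956/(7 - 1*(-1)) + 38687/(130 - 221) = -12956/(7 + 1) + 38687/(-91) = -12956/8 + 38687*(-1/91) = -12956*⅛ - 38687/91 = -3239/2 - 38687/91 = -372123/182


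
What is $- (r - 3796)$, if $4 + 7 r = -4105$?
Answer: $4383$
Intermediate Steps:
$r = -587$ ($r = - \frac{4}{7} + \frac{1}{7} \left(-4105\right) = - \frac{4}{7} - \frac{4105}{7} = -587$)
$- (r - 3796) = - (-587 - 3796) = \left(-1\right) \left(-4383\right) = 4383$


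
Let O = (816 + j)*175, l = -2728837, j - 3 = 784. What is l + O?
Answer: -2448312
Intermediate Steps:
j = 787 (j = 3 + 784 = 787)
O = 280525 (O = (816 + 787)*175 = 1603*175 = 280525)
l + O = -2728837 + 280525 = -2448312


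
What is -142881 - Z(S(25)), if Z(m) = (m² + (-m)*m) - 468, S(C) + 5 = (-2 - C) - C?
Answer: -142413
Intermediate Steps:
S(C) = -7 - 2*C (S(C) = -5 + ((-2 - C) - C) = -5 + (-2 - 2*C) = -7 - 2*C)
Z(m) = -468 (Z(m) = (m² - m²) - 468 = 0 - 468 = -468)
-142881 - Z(S(25)) = -142881 - 1*(-468) = -142881 + 468 = -142413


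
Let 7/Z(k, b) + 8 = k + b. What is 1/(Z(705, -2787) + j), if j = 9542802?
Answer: 2090/19944456173 ≈ 1.0479e-7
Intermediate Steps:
Z(k, b) = 7/(-8 + b + k) (Z(k, b) = 7/(-8 + (k + b)) = 7/(-8 + (b + k)) = 7/(-8 + b + k))
1/(Z(705, -2787) + j) = 1/(7/(-8 - 2787 + 705) + 9542802) = 1/(7/(-2090) + 9542802) = 1/(7*(-1/2090) + 9542802) = 1/(-7/2090 + 9542802) = 1/(19944456173/2090) = 2090/19944456173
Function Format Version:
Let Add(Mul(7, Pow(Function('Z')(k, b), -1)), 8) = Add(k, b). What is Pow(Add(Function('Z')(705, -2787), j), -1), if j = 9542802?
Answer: Rational(2090, 19944456173) ≈ 1.0479e-7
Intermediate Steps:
Function('Z')(k, b) = Mul(7, Pow(Add(-8, b, k), -1)) (Function('Z')(k, b) = Mul(7, Pow(Add(-8, Add(k, b)), -1)) = Mul(7, Pow(Add(-8, Add(b, k)), -1)) = Mul(7, Pow(Add(-8, b, k), -1)))
Pow(Add(Function('Z')(705, -2787), j), -1) = Pow(Add(Mul(7, Pow(Add(-8, -2787, 705), -1)), 9542802), -1) = Pow(Add(Mul(7, Pow(-2090, -1)), 9542802), -1) = Pow(Add(Mul(7, Rational(-1, 2090)), 9542802), -1) = Pow(Add(Rational(-7, 2090), 9542802), -1) = Pow(Rational(19944456173, 2090), -1) = Rational(2090, 19944456173)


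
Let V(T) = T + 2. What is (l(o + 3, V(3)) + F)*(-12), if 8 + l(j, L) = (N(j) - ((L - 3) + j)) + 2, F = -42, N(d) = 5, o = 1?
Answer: 588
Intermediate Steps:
V(T) = 2 + T
l(j, L) = 2 - L - j (l(j, L) = -8 + ((5 - ((L - 3) + j)) + 2) = -8 + ((5 - ((-3 + L) + j)) + 2) = -8 + ((5 - (-3 + L + j)) + 2) = -8 + ((5 + (3 - L - j)) + 2) = -8 + ((8 - L - j) + 2) = -8 + (10 - L - j) = 2 - L - j)
(l(o + 3, V(3)) + F)*(-12) = ((2 - (2 + 3) - (1 + 3)) - 42)*(-12) = ((2 - 1*5 - 1*4) - 42)*(-12) = ((2 - 5 - 4) - 42)*(-12) = (-7 - 42)*(-12) = -49*(-12) = 588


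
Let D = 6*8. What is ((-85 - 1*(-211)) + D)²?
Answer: 30276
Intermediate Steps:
D = 48
((-85 - 1*(-211)) + D)² = ((-85 - 1*(-211)) + 48)² = ((-85 + 211) + 48)² = (126 + 48)² = 174² = 30276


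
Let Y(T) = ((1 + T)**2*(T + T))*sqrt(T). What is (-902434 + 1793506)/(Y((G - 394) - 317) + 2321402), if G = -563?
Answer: 57459342304/603363993131122284265 + 715425749799488*I*sqrt(26)/603363993131122284265 ≈ 9.5232e-11 + 6.0461e-6*I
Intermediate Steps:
Y(T) = 2*T**(3/2)*(1 + T)**2 (Y(T) = ((1 + T)**2*(2*T))*sqrt(T) = (2*T*(1 + T)**2)*sqrt(T) = 2*T**(3/2)*(1 + T)**2)
(-902434 + 1793506)/(Y((G - 394) - 317) + 2321402) = (-902434 + 1793506)/(2*((-563 - 394) - 317)**(3/2)*(1 + ((-563 - 394) - 317))**2 + 2321402) = 891072/(2*(-957 - 317)**(3/2)*(1 + (-957 - 317))**2 + 2321402) = 891072/(2*(-1274)**(3/2)*(1 - 1274)**2 + 2321402) = 891072/(2*(-8918*I*sqrt(26))*(-1273)**2 + 2321402) = 891072/(2*(-8918*I*sqrt(26))*1620529 + 2321402) = 891072/(-28903755244*I*sqrt(26) + 2321402) = 891072/(2321402 - 28903755244*I*sqrt(26))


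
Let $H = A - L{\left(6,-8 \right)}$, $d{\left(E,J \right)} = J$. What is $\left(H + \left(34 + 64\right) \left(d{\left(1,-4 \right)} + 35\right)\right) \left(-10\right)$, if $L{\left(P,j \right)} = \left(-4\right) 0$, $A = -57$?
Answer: $-29810$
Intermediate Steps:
$L{\left(P,j \right)} = 0$
$H = -57$ ($H = -57 - 0 = -57 + 0 = -57$)
$\left(H + \left(34 + 64\right) \left(d{\left(1,-4 \right)} + 35\right)\right) \left(-10\right) = \left(-57 + \left(34 + 64\right) \left(-4 + 35\right)\right) \left(-10\right) = \left(-57 + 98 \cdot 31\right) \left(-10\right) = \left(-57 + 3038\right) \left(-10\right) = 2981 \left(-10\right) = -29810$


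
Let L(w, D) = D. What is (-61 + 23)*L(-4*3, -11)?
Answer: 418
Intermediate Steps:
(-61 + 23)*L(-4*3, -11) = (-61 + 23)*(-11) = -38*(-11) = 418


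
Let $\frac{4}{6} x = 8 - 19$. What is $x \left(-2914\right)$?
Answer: $48081$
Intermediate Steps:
$x = - \frac{33}{2}$ ($x = \frac{3 \left(8 - 19\right)}{2} = \frac{3}{2} \left(-11\right) = - \frac{33}{2} \approx -16.5$)
$x \left(-2914\right) = \left(- \frac{33}{2}\right) \left(-2914\right) = 48081$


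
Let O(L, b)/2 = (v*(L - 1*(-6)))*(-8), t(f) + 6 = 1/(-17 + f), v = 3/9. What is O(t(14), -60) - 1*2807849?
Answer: -25270625/9 ≈ -2.8078e+6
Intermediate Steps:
v = ⅓ (v = 3*(⅑) = ⅓ ≈ 0.33333)
t(f) = -6 + 1/(-17 + f)
O(L, b) = -32 - 16*L/3 (O(L, b) = 2*(((L - 1*(-6))/3)*(-8)) = 2*(((L + 6)/3)*(-8)) = 2*(((6 + L)/3)*(-8)) = 2*((2 + L/3)*(-8)) = 2*(-16 - 8*L/3) = -32 - 16*L/3)
O(t(14), -60) - 1*2807849 = (-32 - 16*(103 - 6*14)/(3*(-17 + 14))) - 1*2807849 = (-32 - 16*(103 - 84)/(3*(-3))) - 2807849 = (-32 - (-16)*19/9) - 2807849 = (-32 - 16/3*(-19/3)) - 2807849 = (-32 + 304/9) - 2807849 = 16/9 - 2807849 = -25270625/9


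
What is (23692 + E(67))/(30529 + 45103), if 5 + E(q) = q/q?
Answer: 2961/9454 ≈ 0.31320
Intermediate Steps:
E(q) = -4 (E(q) = -5 + q/q = -5 + 1 = -4)
(23692 + E(67))/(30529 + 45103) = (23692 - 4)/(30529 + 45103) = 23688/75632 = 23688*(1/75632) = 2961/9454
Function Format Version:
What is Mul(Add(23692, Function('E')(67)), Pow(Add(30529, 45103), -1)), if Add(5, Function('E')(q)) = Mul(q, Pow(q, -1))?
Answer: Rational(2961, 9454) ≈ 0.31320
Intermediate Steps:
Function('E')(q) = -4 (Function('E')(q) = Add(-5, Mul(q, Pow(q, -1))) = Add(-5, 1) = -4)
Mul(Add(23692, Function('E')(67)), Pow(Add(30529, 45103), -1)) = Mul(Add(23692, -4), Pow(Add(30529, 45103), -1)) = Mul(23688, Pow(75632, -1)) = Mul(23688, Rational(1, 75632)) = Rational(2961, 9454)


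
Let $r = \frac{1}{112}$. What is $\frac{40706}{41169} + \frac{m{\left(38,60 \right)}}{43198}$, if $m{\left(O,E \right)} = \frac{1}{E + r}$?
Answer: $\frac{5909165282038}{5976375241551} \approx 0.98875$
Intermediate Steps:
$r = \frac{1}{112} \approx 0.0089286$
$m{\left(O,E \right)} = \frac{1}{\frac{1}{112} + E}$ ($m{\left(O,E \right)} = \frac{1}{E + \frac{1}{112}} = \frac{1}{\frac{1}{112} + E}$)
$\frac{40706}{41169} + \frac{m{\left(38,60 \right)}}{43198} = \frac{40706}{41169} + \frac{112 \frac{1}{1 + 112 \cdot 60}}{43198} = 40706 \cdot \frac{1}{41169} + \frac{112}{1 + 6720} \cdot \frac{1}{43198} = \frac{40706}{41169} + \frac{112}{6721} \cdot \frac{1}{43198} = \frac{40706}{41169} + \frac{56}{145166879} = \frac{5909165282038}{5976375241551}$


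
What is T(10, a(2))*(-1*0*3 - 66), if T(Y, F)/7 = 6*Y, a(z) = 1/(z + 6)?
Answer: -27720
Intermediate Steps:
a(z) = 1/(6 + z)
T(Y, F) = 42*Y (T(Y, F) = 7*(6*Y) = 42*Y)
T(10, a(2))*(-1*0*3 - 66) = (42*10)*(-1*0*3 - 66) = 420*(0*3 - 66) = 420*(0 - 66) = 420*(-66) = -27720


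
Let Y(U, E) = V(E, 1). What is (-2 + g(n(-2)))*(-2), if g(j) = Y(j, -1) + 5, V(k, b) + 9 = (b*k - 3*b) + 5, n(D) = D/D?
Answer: 10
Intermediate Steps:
n(D) = 1
V(k, b) = -4 - 3*b + b*k (V(k, b) = -9 + ((b*k - 3*b) + 5) = -9 + ((-3*b + b*k) + 5) = -9 + (5 - 3*b + b*k) = -4 - 3*b + b*k)
Y(U, E) = -7 + E (Y(U, E) = -4 - 3*1 + 1*E = -4 - 3 + E = -7 + E)
g(j) = -3 (g(j) = (-7 - 1) + 5 = -8 + 5 = -3)
(-2 + g(n(-2)))*(-2) = (-2 - 3)*(-2) = -5*(-2) = 10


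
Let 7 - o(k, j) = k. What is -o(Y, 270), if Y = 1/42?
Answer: -293/42 ≈ -6.9762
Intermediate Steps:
Y = 1/42 ≈ 0.023810
o(k, j) = 7 - k
-o(Y, 270) = -(7 - 1*1/42) = -(7 - 1/42) = -1*293/42 = -293/42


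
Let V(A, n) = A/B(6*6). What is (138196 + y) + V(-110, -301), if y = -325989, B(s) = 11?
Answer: -187803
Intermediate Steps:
V(A, n) = A/11
(138196 + y) + V(-110, -301) = (138196 - 325989) + (1/11)*(-110) = -187793 - 10 = -187803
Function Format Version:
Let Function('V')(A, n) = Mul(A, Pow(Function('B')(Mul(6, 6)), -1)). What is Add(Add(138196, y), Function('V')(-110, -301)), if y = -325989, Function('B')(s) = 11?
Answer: -187803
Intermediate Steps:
Function('V')(A, n) = Mul(Rational(1, 11), A) (Function('V')(A, n) = Mul(A, Pow(11, -1)) = Mul(A, Rational(1, 11)) = Mul(Rational(1, 11), A))
Add(Add(138196, y), Function('V')(-110, -301)) = Add(Add(138196, -325989), Mul(Rational(1, 11), -110)) = Add(-187793, -10) = -187803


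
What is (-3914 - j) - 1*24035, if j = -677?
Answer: -27272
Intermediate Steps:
(-3914 - j) - 1*24035 = (-3914 - 1*(-677)) - 1*24035 = (-3914 + 677) - 24035 = -3237 - 24035 = -27272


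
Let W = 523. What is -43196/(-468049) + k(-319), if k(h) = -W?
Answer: -244746431/468049 ≈ -522.91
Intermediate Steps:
k(h) = -523 (k(h) = -1*523 = -523)
-43196/(-468049) + k(-319) = -43196/(-468049) - 523 = -43196*(-1/468049) - 523 = 43196/468049 - 523 = -244746431/468049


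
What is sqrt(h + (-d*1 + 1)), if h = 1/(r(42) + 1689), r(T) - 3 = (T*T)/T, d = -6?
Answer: sqrt(72834)/102 ≈ 2.6459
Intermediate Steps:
r(T) = 3 + T (r(T) = 3 + (T*T)/T = 3 + T**2/T = 3 + T)
h = 1/1734 (h = 1/((3 + 42) + 1689) = 1/(45 + 1689) = 1/1734 ≈ 0.00057670)
sqrt(h + (-d*1 + 1)) = sqrt(1/1734 + (-1*(-6)*1 + 1)) = sqrt(1/1734 + (6*1 + 1)) = sqrt(1/1734 + (6 + 1)) = sqrt(1/1734 + 7) = sqrt(12139/1734) = sqrt(72834)/102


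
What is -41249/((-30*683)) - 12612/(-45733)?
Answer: 2144860397/937069170 ≈ 2.2889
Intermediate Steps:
-41249/((-30*683)) - 12612/(-45733) = -41249/(-20490) - 12612*(-1/45733) = -41249*(-1/20490) + 12612/45733 = 41249/20490 + 12612/45733 = 2144860397/937069170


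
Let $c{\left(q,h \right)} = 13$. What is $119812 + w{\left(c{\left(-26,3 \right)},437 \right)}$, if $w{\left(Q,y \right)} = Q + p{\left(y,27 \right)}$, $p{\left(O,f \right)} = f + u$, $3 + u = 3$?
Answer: $119852$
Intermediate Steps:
$u = 0$ ($u = -3 + 3 = 0$)
$p{\left(O,f \right)} = f$ ($p{\left(O,f \right)} = f + 0 = f$)
$w{\left(Q,y \right)} = 27 + Q$ ($w{\left(Q,y \right)} = Q + 27 = 27 + Q$)
$119812 + w{\left(c{\left(-26,3 \right)},437 \right)} = 119812 + \left(27 + 13\right) = 119812 + 40 = 119852$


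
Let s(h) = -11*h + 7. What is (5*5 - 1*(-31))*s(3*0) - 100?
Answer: 292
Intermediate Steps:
s(h) = 7 - 11*h
(5*5 - 1*(-31))*s(3*0) - 100 = (5*5 - 1*(-31))*(7 - 33*0) - 100 = (25 + 31)*(7 - 11*0) - 100 = 56*(7 + 0) - 100 = 56*7 - 100 = 392 - 100 = 292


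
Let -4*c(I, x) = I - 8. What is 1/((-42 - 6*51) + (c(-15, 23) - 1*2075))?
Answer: -4/9669 ≈ -0.00041369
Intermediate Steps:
c(I, x) = 2 - I/4 (c(I, x) = -(I - 8)/4 = -(-8 + I)/4 = 2 - I/4)
1/((-42 - 6*51) + (c(-15, 23) - 1*2075)) = 1/((-42 - 6*51) + ((2 - 1/4*(-15)) - 1*2075)) = 1/((-42 - 306) + ((2 + 15/4) - 2075)) = 1/(-348 + (23/4 - 2075)) = 1/(-348 - 8277/4) = 1/(-9669/4) = -4/9669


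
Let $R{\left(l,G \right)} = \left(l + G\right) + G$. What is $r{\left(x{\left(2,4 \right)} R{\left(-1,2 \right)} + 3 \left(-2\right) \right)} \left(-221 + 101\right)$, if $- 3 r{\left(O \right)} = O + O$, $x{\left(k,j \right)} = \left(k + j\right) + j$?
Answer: $1920$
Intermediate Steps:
$x{\left(k,j \right)} = k + 2 j$ ($x{\left(k,j \right)} = \left(j + k\right) + j = k + 2 j$)
$R{\left(l,G \right)} = l + 2 G$ ($R{\left(l,G \right)} = \left(G + l\right) + G = l + 2 G$)
$r{\left(O \right)} = - \frac{2 O}{3}$ ($r{\left(O \right)} = - \frac{O + O}{3} = - \frac{2 O}{3}$)
$r{\left(x{\left(2,4 \right)} R{\left(-1,2 \right)} + 3 \left(-2\right) \right)} \left(-221 + 101\right) = - \frac{2 \left(\left(2 + 2 \cdot 4\right) \left(-1 + 2 \cdot 2\right) + 3 \left(-2\right)\right)}{3} \left(-221 + 101\right) = - \frac{2 \left(\left(2 + 8\right) \left(-1 + 4\right) - 6\right)}{3} \left(-120\right) = - \frac{2 \left(10 \cdot 3 - 6\right)}{3} \left(-120\right) = - \frac{2 \left(30 - 6\right)}{3} \left(-120\right) = \left(- \frac{2}{3}\right) 24 \left(-120\right) = \left(-16\right) \left(-120\right) = 1920$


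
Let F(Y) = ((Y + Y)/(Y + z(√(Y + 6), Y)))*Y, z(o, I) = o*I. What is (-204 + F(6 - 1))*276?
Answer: -56580 + 276*√11 ≈ -55665.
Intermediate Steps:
z(o, I) = I*o
F(Y) = 2*Y²/(Y + Y*√(6 + Y)) (F(Y) = ((Y + Y)/(Y + Y*√(Y + 6)))*Y = ((2*Y)/(Y + Y*√(6 + Y)))*Y = (2*Y/(Y + Y*√(6 + Y)))*Y = 2*Y²/(Y + Y*√(6 + Y)))
(-204 + F(6 - 1))*276 = (-204 + 2*(6 - 1)/(1 + √(6 + (6 - 1))))*276 = (-204 + 2*5/(1 + √(6 + 5)))*276 = (-204 + 2*5/(1 + √11))*276 = (-204 + 10/(1 + √11))*276 = -56304 + 2760/(1 + √11)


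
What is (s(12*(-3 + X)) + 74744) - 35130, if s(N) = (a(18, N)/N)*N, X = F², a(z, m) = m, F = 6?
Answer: 40010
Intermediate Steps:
X = 36 (X = 6² = 36)
s(N) = N (s(N) = (N/N)*N = 1*N = N)
(s(12*(-3 + X)) + 74744) - 35130 = (12*(-3 + 36) + 74744) - 35130 = (12*33 + 74744) - 35130 = (396 + 74744) - 35130 = 75140 - 35130 = 40010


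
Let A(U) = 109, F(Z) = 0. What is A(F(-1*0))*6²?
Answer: 3924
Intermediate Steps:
A(F(-1*0))*6² = 109*6² = 109*36 = 3924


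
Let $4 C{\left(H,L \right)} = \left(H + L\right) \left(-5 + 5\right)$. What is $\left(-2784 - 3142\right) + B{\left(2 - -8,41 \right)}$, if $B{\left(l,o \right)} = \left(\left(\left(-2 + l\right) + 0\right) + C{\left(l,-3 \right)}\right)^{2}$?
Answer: $-5862$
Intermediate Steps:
$C{\left(H,L \right)} = 0$ ($C{\left(H,L \right)} = \frac{\left(H + L\right) \left(-5 + 5\right)}{4} = \frac{\left(H + L\right) 0}{4} = \frac{1}{4} \cdot 0 = 0$)
$B{\left(l,o \right)} = \left(-2 + l\right)^{2}$ ($B{\left(l,o \right)} = \left(\left(\left(-2 + l\right) + 0\right) + 0\right)^{2} = \left(\left(-2 + l\right) + 0\right)^{2} = \left(-2 + l\right)^{2}$)
$\left(-2784 - 3142\right) + B{\left(2 - -8,41 \right)} = \left(-2784 - 3142\right) + \left(-2 + \left(2 - -8\right)\right)^{2} = -5926 + \left(-2 + \left(2 + 8\right)\right)^{2} = -5926 + \left(-2 + 10\right)^{2} = -5926 + 8^{2} = -5926 + 64 = -5862$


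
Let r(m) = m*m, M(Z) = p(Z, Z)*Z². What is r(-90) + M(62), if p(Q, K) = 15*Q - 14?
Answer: 3529204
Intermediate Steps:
p(Q, K) = -14 + 15*Q
M(Z) = Z²*(-14 + 15*Z) (M(Z) = (-14 + 15*Z)*Z² = Z²*(-14 + 15*Z))
r(m) = m²
r(-90) + M(62) = (-90)² + 62²*(-14 + 15*62) = 8100 + 3844*(-14 + 930) = 8100 + 3844*916 = 8100 + 3521104 = 3529204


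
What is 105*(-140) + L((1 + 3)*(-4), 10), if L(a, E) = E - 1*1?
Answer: -14691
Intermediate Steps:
L(a, E) = -1 + E (L(a, E) = E - 1 = -1 + E)
105*(-140) + L((1 + 3)*(-4), 10) = 105*(-140) + (-1 + 10) = -14700 + 9 = -14691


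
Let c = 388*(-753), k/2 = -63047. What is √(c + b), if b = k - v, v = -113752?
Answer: 3*I*√33834 ≈ 551.82*I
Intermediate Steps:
k = -126094 (k = 2*(-63047) = -126094)
b = -12342 (b = -126094 - 1*(-113752) = -126094 + 113752 = -12342)
c = -292164
√(c + b) = √(-292164 - 12342) = √(-304506) = 3*I*√33834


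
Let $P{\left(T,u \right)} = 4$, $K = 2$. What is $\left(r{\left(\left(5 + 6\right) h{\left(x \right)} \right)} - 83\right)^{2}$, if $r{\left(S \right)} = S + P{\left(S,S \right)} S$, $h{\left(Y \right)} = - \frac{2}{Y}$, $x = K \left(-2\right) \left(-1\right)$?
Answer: $\frac{48841}{4} \approx 12210.0$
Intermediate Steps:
$x = 4$ ($x = 2 \left(-2\right) \left(-1\right) = \left(-4\right) \left(-1\right) = 4$)
$r{\left(S \right)} = 5 S$ ($r{\left(S \right)} = S + 4 S = 5 S$)
$\left(r{\left(\left(5 + 6\right) h{\left(x \right)} \right)} - 83\right)^{2} = \left(5 \left(5 + 6\right) \left(- \frac{2}{4}\right) - 83\right)^{2} = \left(5 \cdot 11 \left(\left(-2\right) \frac{1}{4}\right) - 83\right)^{2} = \left(5 \cdot 11 \left(- \frac{1}{2}\right) - 83\right)^{2} = \left(5 \left(- \frac{11}{2}\right) - 83\right)^{2} = \left(- \frac{55}{2} - 83\right)^{2} = \left(- \frac{221}{2}\right)^{2} = \frac{48841}{4}$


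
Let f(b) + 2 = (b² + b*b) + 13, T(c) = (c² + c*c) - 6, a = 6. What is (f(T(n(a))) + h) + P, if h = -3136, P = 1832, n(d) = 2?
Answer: -1285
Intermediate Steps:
T(c) = -6 + 2*c² (T(c) = (c² + c²) - 6 = 2*c² - 6 = -6 + 2*c²)
f(b) = 11 + 2*b² (f(b) = -2 + ((b² + b*b) + 13) = -2 + ((b² + b²) + 13) = -2 + (2*b² + 13) = -2 + (13 + 2*b²) = 11 + 2*b²)
(f(T(n(a))) + h) + P = ((11 + 2*(-6 + 2*2²)²) - 3136) + 1832 = ((11 + 2*(-6 + 2*4)²) - 3136) + 1832 = ((11 + 2*(-6 + 8)²) - 3136) + 1832 = ((11 + 2*2²) - 3136) + 1832 = ((11 + 2*4) - 3136) + 1832 = ((11 + 8) - 3136) + 1832 = (19 - 3136) + 1832 = -3117 + 1832 = -1285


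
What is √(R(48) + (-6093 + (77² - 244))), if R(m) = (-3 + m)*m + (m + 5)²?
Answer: √4561 ≈ 67.535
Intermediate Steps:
R(m) = (5 + m)² + m*(-3 + m) (R(m) = m*(-3 + m) + (5 + m)² = (5 + m)² + m*(-3 + m))
√(R(48) + (-6093 + (77² - 244))) = √((25 + 2*48² + 7*48) + (-6093 + (77² - 244))) = √((25 + 2*2304 + 336) + (-6093 + (5929 - 244))) = √((25 + 4608 + 336) + (-6093 + 5685)) = √(4969 - 408) = √4561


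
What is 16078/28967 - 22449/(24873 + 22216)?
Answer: 15259537/194861009 ≈ 0.078310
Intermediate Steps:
16078/28967 - 22449/(24873 + 22216) = 16078*(1/28967) - 22449/47089 = 16078/28967 - 22449*1/47089 = 16078/28967 - 3207/6727 = 15259537/194861009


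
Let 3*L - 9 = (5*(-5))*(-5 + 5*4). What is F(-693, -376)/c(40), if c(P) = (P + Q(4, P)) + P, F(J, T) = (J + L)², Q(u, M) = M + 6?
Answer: 664225/126 ≈ 5271.6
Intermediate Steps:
Q(u, M) = 6 + M
L = -122 (L = 3 + ((5*(-5))*(-5 + 5*4))/3 = 3 + (-25*(-5 + 20))/3 = 3 + (-25*15)/3 = 3 + (⅓)*(-375) = 3 - 125 = -122)
F(J, T) = (-122 + J)² (F(J, T) = (J - 122)² = (-122 + J)²)
c(P) = 6 + 3*P (c(P) = (P + (6 + P)) + P = (6 + 2*P) + P = 6 + 3*P)
F(-693, -376)/c(40) = (-122 - 693)²/(6 + 3*40) = (-815)²/(6 + 120) = 664225/126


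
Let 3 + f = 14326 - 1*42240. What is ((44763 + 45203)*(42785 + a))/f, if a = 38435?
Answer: -7307038520/27917 ≈ -2.6174e+5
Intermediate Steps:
f = -27917 (f = -3 + (14326 - 1*42240) = -3 + (14326 - 42240) = -3 - 27914 = -27917)
((44763 + 45203)*(42785 + a))/f = ((44763 + 45203)*(42785 + 38435))/(-27917) = (89966*81220)*(-1/27917) = 7307038520*(-1/27917) = -7307038520/27917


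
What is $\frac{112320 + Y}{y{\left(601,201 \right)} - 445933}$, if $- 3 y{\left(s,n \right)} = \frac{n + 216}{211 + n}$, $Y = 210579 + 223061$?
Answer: $- \frac{44987104}{36744907} \approx -1.2243$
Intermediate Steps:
$Y = 433640$
$y{\left(s,n \right)} = - \frac{216 + n}{3 \left(211 + n\right)}$ ($y{\left(s,n \right)} = - \frac{\left(n + 216\right) \frac{1}{211 + n}}{3} = - \frac{\left(216 + n\right) \frac{1}{211 + n}}{3} = - \frac{\frac{1}{211 + n} \left(216 + n\right)}{3} = - \frac{216 + n}{3 \left(211 + n\right)}$)
$\frac{112320 + Y}{y{\left(601,201 \right)} - 445933} = \frac{112320 + 433640}{\frac{-216 - 201}{3 \left(211 + 201\right)} - 445933} = \frac{545960}{\frac{-216 - 201}{3 \cdot 412} - 445933} = \frac{545960}{\frac{1}{3} \cdot \frac{1}{412} \left(-417\right) - 445933} = \frac{545960}{- \frac{139}{412} - 445933} = \frac{545960}{- \frac{183724535}{412}} = 545960 \left(- \frac{412}{183724535}\right) = - \frac{44987104}{36744907}$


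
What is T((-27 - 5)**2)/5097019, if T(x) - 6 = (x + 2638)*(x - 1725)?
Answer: -2567056/5097019 ≈ -0.50364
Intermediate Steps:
T(x) = 6 + (-1725 + x)*(2638 + x) (T(x) = 6 + (x + 2638)*(x - 1725) = 6 + (2638 + x)*(-1725 + x) = 6 + (-1725 + x)*(2638 + x))
T((-27 - 5)**2)/5097019 = (-4550544 + ((-27 - 5)**2)**2 + 913*(-27 - 5)**2)/5097019 = (-4550544 + ((-32)**2)**2 + 913*(-32)**2)*(1/5097019) = (-4550544 + 1024**2 + 913*1024)*(1/5097019) = (-4550544 + 1048576 + 934912)*(1/5097019) = -2567056*1/5097019 = -2567056/5097019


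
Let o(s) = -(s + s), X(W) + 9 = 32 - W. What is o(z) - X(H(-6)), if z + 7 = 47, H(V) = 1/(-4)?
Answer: -413/4 ≈ -103.25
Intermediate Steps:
H(V) = -¼
z = 40 (z = -7 + 47 = 40)
X(W) = 23 - W (X(W) = -9 + (32 - W) = 23 - W)
o(s) = -2*s
o(z) - X(H(-6)) = -2*40 - (23 - 1*(-¼)) = -80 - (23 + ¼) = -80 - 1*93/4 = -80 - 93/4 = -413/4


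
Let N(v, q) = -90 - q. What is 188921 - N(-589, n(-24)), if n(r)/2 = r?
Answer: 188963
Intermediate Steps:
n(r) = 2*r
188921 - N(-589, n(-24)) = 188921 - (-90 - 2*(-24)) = 188921 - (-90 - 1*(-48)) = 188921 - (-90 + 48) = 188921 - 1*(-42) = 188921 + 42 = 188963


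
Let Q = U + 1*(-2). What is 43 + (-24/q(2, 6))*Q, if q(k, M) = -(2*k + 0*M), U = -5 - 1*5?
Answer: -29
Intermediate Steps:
U = -10 (U = -5 - 5 = -10)
q(k, M) = -2*k (q(k, M) = -(2*k + 0) = -2*k)
Q = -12 (Q = -10 + 1*(-2) = -10 - 2 = -12)
43 + (-24/q(2, 6))*Q = 43 - 24/((-2*2))*(-12) = 43 - 24/(-4)*(-12) = 43 - 24*(-¼)*(-12) = 43 + 6*(-12) = 43 - 72 = -29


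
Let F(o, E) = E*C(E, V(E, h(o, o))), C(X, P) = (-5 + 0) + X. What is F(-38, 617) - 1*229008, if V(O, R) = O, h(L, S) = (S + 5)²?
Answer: 148596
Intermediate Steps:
h(L, S) = (5 + S)²
C(X, P) = -5 + X
F(o, E) = E*(-5 + E)
F(-38, 617) - 1*229008 = 617*(-5 + 617) - 1*229008 = 617*612 - 229008 = 377604 - 229008 = 148596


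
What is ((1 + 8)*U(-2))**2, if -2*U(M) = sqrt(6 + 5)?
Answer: 891/4 ≈ 222.75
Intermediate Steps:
U(M) = -sqrt(11)/2 (U(M) = -sqrt(6 + 5)/2 = -sqrt(11)/2)
((1 + 8)*U(-2))**2 = ((1 + 8)*(-sqrt(11)/2))**2 = (9*(-sqrt(11)/2))**2 = (-9*sqrt(11)/2)**2 = 891/4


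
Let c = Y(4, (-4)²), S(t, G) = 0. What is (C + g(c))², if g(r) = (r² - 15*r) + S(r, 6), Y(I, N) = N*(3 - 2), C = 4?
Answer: 400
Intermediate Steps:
Y(I, N) = N (Y(I, N) = N*1 = N)
c = 16 (c = (-4)² = 16)
g(r) = r² - 15*r (g(r) = (r² - 15*r) + 0 = r² - 15*r)
(C + g(c))² = (4 + 16*(-15 + 16))² = (4 + 16*1)² = (4 + 16)² = 20² = 400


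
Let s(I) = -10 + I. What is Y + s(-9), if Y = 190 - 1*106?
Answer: 65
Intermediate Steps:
Y = 84 (Y = 190 - 106 = 84)
Y + s(-9) = 84 + (-10 - 9) = 84 - 19 = 65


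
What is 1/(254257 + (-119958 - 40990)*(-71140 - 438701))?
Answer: 1/82058143525 ≈ 1.2186e-11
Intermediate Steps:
1/(254257 + (-119958 - 40990)*(-71140 - 438701)) = 1/(254257 - 160948*(-509841)) = 1/(254257 + 82057889268) = 1/82058143525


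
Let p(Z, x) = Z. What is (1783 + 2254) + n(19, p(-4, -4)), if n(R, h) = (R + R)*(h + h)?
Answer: 3733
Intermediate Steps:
n(R, h) = 4*R*h (n(R, h) = (2*R)*(2*h) = 4*R*h)
(1783 + 2254) + n(19, p(-4, -4)) = (1783 + 2254) + 4*19*(-4) = 4037 - 304 = 3733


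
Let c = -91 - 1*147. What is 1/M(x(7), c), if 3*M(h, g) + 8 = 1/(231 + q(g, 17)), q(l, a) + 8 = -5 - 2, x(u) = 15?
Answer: -648/1727 ≈ -0.37522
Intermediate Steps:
c = -238 (c = -91 - 147 = -238)
q(l, a) = -15 (q(l, a) = -8 + (-5 - 2) = -8 - 7 = -15)
M(h, g) = -1727/648 (M(h, g) = -8/3 + 1/(3*(231 - 15)) = -8/3 + (1/3)/216 = -8/3 + (1/3)*(1/216) = -8/3 + 1/648 = -1727/648)
1/M(x(7), c) = 1/(-1727/648) = -648/1727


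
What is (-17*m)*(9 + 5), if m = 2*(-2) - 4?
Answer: 1904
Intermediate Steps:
m = -8 (m = -4 - 4 = -8)
(-17*m)*(9 + 5) = (-17*(-8))*(9 + 5) = 136*14 = 1904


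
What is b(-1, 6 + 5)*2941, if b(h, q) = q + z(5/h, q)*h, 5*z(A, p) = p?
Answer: 129404/5 ≈ 25881.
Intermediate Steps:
z(A, p) = p/5
b(h, q) = q + h*q/5 (b(h, q) = q + (q/5)*h = q + h*q/5)
b(-1, 6 + 5)*2941 = ((6 + 5)*(5 - 1)/5)*2941 = ((⅕)*11*4)*2941 = (44/5)*2941 = 129404/5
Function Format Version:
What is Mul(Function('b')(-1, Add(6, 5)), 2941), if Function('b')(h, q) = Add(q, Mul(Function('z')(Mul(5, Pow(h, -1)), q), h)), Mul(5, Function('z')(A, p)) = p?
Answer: Rational(129404, 5) ≈ 25881.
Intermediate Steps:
Function('z')(A, p) = Mul(Rational(1, 5), p)
Function('b')(h, q) = Add(q, Mul(Rational(1, 5), h, q)) (Function('b')(h, q) = Add(q, Mul(Mul(Rational(1, 5), q), h)) = Add(q, Mul(Rational(1, 5), h, q)))
Mul(Function('b')(-1, Add(6, 5)), 2941) = Mul(Mul(Rational(1, 5), Add(6, 5), Add(5, -1)), 2941) = Mul(Mul(Rational(1, 5), 11, 4), 2941) = Mul(Rational(44, 5), 2941) = Rational(129404, 5)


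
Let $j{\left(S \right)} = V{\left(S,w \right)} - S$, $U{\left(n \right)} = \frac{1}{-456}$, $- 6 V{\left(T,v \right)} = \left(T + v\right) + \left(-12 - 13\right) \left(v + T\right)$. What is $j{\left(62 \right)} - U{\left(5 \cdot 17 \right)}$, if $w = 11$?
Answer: $\frac{104881}{456} \approx 230.0$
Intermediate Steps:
$V{\left(T,v \right)} = 4 T + 4 v$ ($V{\left(T,v \right)} = - \frac{\left(T + v\right) + \left(-12 - 13\right) \left(v + T\right)}{6} = - \frac{\left(T + v\right) - 25 \left(T + v\right)}{6} = - \frac{\left(T + v\right) - \left(25 T + 25 v\right)}{6} = - \frac{- 24 T - 24 v}{6} = 4 T + 4 v$)
$U{\left(n \right)} = - \frac{1}{456}$
$j{\left(S \right)} = 44 + 3 S$ ($j{\left(S \right)} = \left(4 S + 4 \cdot 11\right) - S = \left(4 S + 44\right) - S = \left(44 + 4 S\right) - S = 44 + 3 S$)
$j{\left(62 \right)} - U{\left(5 \cdot 17 \right)} = \left(44 + 3 \cdot 62\right) - - \frac{1}{456} = \left(44 + 186\right) + \frac{1}{456} = 230 + \frac{1}{456} = \frac{104881}{456}$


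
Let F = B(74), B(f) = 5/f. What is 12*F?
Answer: 30/37 ≈ 0.81081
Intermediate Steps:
F = 5/74 ≈ 0.067568
12*F = 12*(5/74) = 30/37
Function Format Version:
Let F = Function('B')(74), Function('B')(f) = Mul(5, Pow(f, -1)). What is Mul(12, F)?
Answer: Rational(30, 37) ≈ 0.81081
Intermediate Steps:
F = Rational(5, 74) (F = Mul(5, Pow(74, -1)) = Mul(5, Rational(1, 74)) = Rational(5, 74) ≈ 0.067568)
Mul(12, F) = Mul(12, Rational(5, 74)) = Rational(30, 37)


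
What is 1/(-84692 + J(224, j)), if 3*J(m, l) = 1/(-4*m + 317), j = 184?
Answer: -1737/147110005 ≈ -1.1807e-5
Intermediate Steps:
J(m, l) = 1/(3*(317 - 4*m)) (J(m, l) = 1/(3*(-4*m + 317)) = 1/(3*(317 - 4*m)))
1/(-84692 + J(224, j)) = 1/(-84692 - 1/(-951 + 12*224)) = 1/(-84692 - 1/(-951 + 2688)) = 1/(-84692 - 1/1737) = 1/(-147110005/1737) = -1737/147110005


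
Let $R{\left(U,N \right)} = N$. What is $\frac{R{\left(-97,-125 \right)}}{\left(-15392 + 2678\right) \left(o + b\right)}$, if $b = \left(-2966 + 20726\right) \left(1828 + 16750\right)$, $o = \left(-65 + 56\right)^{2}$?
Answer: $\frac{125}{4194925319754} \approx 2.9798 \cdot 10^{-11}$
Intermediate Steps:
$o = 81$ ($o = \left(-9\right)^{2} = 81$)
$b = 329945280$ ($b = 17760 \cdot 18578 = 329945280$)
$\frac{R{\left(-97,-125 \right)}}{\left(-15392 + 2678\right) \left(o + b\right)} = - \frac{125}{\left(-15392 + 2678\right) \left(81 + 329945280\right)} = - \frac{125}{\left(-12714\right) 329945361} = - \frac{125}{-4194925319754} = \left(-125\right) \left(- \frac{1}{4194925319754}\right) = \frac{125}{4194925319754}$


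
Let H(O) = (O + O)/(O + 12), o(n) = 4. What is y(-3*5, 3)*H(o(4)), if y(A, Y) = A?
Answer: -15/2 ≈ -7.5000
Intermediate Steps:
H(O) = 2*O/(12 + O) (H(O) = (2*O)/(12 + O) = 2*O/(12 + O))
y(-3*5, 3)*H(o(4)) = (-3*5)*(2*4/(12 + 4)) = -30*4/16 = -15*1/2 = -15/2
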